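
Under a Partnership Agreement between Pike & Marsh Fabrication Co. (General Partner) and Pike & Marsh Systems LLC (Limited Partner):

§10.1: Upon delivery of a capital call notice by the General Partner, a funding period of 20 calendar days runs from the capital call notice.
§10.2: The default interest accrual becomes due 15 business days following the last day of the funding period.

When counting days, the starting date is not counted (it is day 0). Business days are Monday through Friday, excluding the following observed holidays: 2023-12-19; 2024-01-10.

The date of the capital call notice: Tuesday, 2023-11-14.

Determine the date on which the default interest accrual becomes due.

The last day of the funding period: 2023-11-14 + 20 days = 2023-12-04.
The date on which the default interest accrual becomes due: counting 15 business days from Monday, 2023-12-04 (Dec 5, Dec 6, Dec 7, Dec 8, …, Dec 22, Dec 25, Dec 26, skipping weekends and the listed holiday on Dec 19) reaches Tuesday, 2023-12-26.

2023-12-26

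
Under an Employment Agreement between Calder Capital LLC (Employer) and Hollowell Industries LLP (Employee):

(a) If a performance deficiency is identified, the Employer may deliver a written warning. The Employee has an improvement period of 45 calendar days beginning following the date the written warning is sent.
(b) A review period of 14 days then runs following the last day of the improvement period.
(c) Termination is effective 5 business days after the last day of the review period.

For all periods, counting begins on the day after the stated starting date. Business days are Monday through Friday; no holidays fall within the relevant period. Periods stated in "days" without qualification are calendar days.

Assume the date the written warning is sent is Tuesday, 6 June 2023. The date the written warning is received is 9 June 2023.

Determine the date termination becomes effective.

The last day of the improvement period: 45 calendar days after 6 June 2023 is 21 July 2023.
The last day of the review period: 14 calendar days after 21 July 2023 is 4 August 2023.
From Friday, 4 August 2023, 5 business days (Aug 7, Aug 8, Aug 9, Aug 10, Aug 11, skipping weekends) brings us to Friday, 11 August 2023, which is the date termination becomes effective.

11 August 2023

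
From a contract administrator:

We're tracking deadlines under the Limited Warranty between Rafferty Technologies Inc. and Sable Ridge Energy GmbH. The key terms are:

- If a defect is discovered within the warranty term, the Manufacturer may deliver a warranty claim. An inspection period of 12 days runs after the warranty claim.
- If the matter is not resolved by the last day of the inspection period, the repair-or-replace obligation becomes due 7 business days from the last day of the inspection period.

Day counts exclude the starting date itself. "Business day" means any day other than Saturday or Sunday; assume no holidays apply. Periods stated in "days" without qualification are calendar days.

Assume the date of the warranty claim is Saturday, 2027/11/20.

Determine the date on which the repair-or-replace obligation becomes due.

2027/12/13

The last day of the inspection period: 12 calendar days after 2027/11/20 is 2027/12/02.
The date on which the repair-or-replace obligation becomes due: counting 7 business days from Thursday, 2027/12/02 (Dec 3, Dec 6, Dec 7, Dec 8, Dec 9, Dec 10, Dec 13, skipping weekends) reaches Monday, 2027/12/13.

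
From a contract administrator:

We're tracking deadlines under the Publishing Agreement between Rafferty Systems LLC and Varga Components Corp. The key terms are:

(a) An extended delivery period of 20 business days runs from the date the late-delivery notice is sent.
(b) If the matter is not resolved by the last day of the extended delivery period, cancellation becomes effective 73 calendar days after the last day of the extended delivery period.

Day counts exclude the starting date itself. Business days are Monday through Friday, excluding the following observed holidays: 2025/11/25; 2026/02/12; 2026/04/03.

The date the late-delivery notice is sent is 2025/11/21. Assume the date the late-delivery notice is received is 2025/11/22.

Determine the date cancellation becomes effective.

2026/03/05

The last day of the extended delivery period: counting 20 business days from Friday, 2025/11/21 (Nov 24, Nov 26, Nov 27, Nov 28, …, Dec 18, Dec 19, Dec 22, skipping weekends and the listed holiday on Nov 25) reaches Monday, 2025/12/22.
The date cancellation becomes effective: 2025/12/22 + 73 days = 2026/03/05.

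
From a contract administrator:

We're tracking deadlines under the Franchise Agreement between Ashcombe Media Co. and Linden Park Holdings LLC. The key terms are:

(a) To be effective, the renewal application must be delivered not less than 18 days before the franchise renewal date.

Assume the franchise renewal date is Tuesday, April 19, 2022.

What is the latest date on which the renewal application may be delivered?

Counting back 18 calendar days from April 19, 2022 gives April 1, 2022.

April 1, 2022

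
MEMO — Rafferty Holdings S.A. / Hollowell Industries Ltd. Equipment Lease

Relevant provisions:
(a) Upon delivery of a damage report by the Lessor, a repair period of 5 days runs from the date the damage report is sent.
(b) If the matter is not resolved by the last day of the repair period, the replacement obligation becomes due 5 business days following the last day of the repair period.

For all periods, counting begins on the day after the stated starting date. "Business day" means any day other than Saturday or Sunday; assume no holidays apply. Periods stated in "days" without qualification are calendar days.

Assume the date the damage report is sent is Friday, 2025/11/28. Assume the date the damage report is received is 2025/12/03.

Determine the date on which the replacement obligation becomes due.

Adding 5 calendar days to 2025/11/28 gives 2025/12/03, which is the last day of the repair period.
The date on which the replacement obligation becomes due: counting 5 business days from Wednesday, 2025/12/03 (Dec 4, Dec 5, Dec 8, Dec 9, Dec 10, skipping weekends) reaches Wednesday, 2025/12/10.

2025/12/10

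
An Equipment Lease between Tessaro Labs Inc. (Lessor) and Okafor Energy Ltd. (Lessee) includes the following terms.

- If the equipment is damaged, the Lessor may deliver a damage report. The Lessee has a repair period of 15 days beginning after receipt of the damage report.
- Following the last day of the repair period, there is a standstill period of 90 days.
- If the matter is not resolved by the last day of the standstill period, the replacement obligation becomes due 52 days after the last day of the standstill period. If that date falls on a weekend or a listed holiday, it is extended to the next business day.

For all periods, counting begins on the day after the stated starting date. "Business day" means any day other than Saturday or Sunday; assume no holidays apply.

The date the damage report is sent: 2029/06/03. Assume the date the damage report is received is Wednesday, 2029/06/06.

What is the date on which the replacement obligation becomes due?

The last day of the repair period: 2029/06/06 + 15 days = 2029/06/21.
The last day of the standstill period: 90 calendar days after 2029/06/21 is 2029/09/19.
The date on which the replacement obligation becomes due: 2029/09/19 + 52 days = 2029/11/10. That falls on a Saturday, so it rolls to the next business day, Monday, 2029/11/12.

2029/11/12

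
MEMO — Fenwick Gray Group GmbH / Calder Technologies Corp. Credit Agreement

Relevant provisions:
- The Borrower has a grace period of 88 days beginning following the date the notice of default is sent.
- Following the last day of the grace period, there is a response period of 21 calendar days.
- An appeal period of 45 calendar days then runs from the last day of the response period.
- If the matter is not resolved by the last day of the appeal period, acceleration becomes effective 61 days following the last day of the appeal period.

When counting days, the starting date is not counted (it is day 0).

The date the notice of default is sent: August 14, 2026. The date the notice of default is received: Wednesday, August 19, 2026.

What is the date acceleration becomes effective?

March 17, 2027

The last day of the grace period: 88 calendar days after August 14, 2026 is November 10, 2026.
Adding 21 calendar days to November 10, 2026 gives December 1, 2026, which is the last day of the response period.
Adding 45 calendar days to December 1, 2026 gives January 15, 2027, which is the last day of the appeal period.
The date acceleration becomes effective: January 15, 2027 + 61 days = March 17, 2027.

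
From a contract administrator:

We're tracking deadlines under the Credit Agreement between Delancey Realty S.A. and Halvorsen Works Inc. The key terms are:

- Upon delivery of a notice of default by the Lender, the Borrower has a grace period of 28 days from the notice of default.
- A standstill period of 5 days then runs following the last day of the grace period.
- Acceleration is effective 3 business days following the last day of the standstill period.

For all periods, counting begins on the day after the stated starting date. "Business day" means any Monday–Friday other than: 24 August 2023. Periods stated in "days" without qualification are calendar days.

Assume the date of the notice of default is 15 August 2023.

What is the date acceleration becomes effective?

20 September 2023

Adding 28 calendar days to 15 August 2023 gives 12 September 2023, which is the last day of the grace period.
The last day of the standstill period: 12 September 2023 + 5 days = 17 September 2023.
The date acceleration becomes effective: 3 business days after Sunday, 17 September 2023, skipping weekends — Sep 18, Sep 19, Sep 20 — lands on Wednesday, 20 September 2023.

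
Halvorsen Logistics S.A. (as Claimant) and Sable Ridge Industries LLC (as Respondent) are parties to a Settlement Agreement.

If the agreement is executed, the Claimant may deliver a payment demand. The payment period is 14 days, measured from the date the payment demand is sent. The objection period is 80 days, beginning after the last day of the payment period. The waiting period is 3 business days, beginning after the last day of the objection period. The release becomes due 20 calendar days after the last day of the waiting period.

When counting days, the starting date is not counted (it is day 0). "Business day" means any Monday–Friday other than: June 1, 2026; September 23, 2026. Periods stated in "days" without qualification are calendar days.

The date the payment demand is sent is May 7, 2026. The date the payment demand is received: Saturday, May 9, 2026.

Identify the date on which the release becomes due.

The last day of the payment period: May 7, 2026 + 14 days = May 21, 2026.
The last day of the objection period: 80 calendar days after May 21, 2026 is August 9, 2026.
From Sunday, August 9, 2026, 3 business days (Aug 10, Aug 11, Aug 12, skipping weekends) brings us to Wednesday, August 12, 2026, which is the last day of the waiting period.
Adding 20 calendar days to August 12, 2026 gives September 1, 2026, which is the date on which the release becomes due.

September 1, 2026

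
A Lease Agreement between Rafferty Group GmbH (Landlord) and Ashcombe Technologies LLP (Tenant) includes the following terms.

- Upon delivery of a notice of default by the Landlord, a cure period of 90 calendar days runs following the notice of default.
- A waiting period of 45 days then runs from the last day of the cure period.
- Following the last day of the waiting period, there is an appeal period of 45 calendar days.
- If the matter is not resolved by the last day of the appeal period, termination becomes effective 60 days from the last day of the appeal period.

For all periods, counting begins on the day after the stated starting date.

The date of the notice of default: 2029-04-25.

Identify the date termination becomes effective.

Adding 90 calendar days to 2029-04-25 gives 2029-07-24, which is the last day of the cure period.
Adding 45 calendar days to 2029-07-24 gives 2029-09-07, which is the last day of the waiting period.
Adding 45 calendar days to 2029-09-07 gives 2029-10-22, which is the last day of the appeal period.
The date termination becomes effective: 2029-10-22 + 60 days = 2029-12-21.

2029-12-21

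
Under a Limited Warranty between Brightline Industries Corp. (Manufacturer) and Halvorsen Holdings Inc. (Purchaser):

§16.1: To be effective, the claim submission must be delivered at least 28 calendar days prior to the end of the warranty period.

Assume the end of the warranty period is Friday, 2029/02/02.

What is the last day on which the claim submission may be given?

2029/01/05

Counting back 28 calendar days from 2029/02/02 gives 2029/01/05.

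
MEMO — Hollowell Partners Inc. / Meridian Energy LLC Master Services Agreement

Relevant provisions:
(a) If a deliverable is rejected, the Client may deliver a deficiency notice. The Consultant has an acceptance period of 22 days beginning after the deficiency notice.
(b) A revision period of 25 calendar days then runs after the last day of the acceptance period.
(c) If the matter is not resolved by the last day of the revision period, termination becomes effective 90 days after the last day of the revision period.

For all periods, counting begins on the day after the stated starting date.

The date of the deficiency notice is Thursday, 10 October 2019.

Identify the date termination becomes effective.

The last day of the acceptance period: 10 October 2019 + 22 days = 1 November 2019.
Adding 25 calendar days to 1 November 2019 gives 26 November 2019, which is the last day of the revision period.
Adding 90 calendar days to 26 November 2019 gives 24 February 2020, which is the date termination becomes effective.

24 February 2020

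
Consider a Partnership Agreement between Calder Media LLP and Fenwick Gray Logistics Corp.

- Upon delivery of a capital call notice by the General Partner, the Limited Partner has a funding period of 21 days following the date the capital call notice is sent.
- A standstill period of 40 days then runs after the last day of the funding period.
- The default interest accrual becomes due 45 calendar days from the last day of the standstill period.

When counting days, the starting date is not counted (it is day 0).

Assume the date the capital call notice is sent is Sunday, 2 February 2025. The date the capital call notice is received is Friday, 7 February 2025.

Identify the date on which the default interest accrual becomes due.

The last day of the funding period: 21 calendar days after 2 February 2025 is 23 February 2025.
Adding 40 calendar days to 23 February 2025 gives 4 April 2025, which is the last day of the standstill period.
Adding 45 calendar days to 4 April 2025 gives 19 May 2025, which is the date on which the default interest accrual becomes due.

19 May 2025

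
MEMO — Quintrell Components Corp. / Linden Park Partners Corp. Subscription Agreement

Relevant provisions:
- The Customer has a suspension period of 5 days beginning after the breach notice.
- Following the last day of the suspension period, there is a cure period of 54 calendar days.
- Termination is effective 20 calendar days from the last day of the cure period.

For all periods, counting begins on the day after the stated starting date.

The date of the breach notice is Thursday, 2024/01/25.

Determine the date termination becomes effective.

2024/04/13

Adding 5 calendar days to 2024/01/25 gives 2024/01/30, which is the last day of the suspension period.
The last day of the cure period: 54 calendar days after 2024/01/30 is 2024/03/24.
The date termination becomes effective: 20 calendar days after 2024/03/24 is 2024/04/13.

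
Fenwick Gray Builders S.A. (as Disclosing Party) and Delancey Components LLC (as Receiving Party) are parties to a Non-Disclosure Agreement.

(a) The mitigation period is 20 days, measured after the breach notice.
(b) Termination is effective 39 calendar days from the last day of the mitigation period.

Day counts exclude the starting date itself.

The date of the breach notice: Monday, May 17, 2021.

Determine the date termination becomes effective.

July 15, 2021

The last day of the mitigation period: May 17, 2021 + 20 days = June 6, 2021.
The date termination becomes effective: June 6, 2021 + 39 days = July 15, 2021.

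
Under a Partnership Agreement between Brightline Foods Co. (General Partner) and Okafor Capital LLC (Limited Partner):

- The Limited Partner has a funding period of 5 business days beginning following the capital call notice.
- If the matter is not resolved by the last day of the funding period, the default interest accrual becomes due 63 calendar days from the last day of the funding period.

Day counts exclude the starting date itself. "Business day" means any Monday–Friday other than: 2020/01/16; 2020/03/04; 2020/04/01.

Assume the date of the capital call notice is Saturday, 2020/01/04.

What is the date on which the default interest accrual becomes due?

2020/03/13

The last day of the funding period: 5 business days after Saturday, 2020/01/04, skipping weekends — Jan 6, Jan 7, Jan 8, Jan 9, Jan 10 — lands on Friday, 2020/01/10.
The date on which the default interest accrual becomes due: 2020/01/10 + 63 days = 2020/03/13.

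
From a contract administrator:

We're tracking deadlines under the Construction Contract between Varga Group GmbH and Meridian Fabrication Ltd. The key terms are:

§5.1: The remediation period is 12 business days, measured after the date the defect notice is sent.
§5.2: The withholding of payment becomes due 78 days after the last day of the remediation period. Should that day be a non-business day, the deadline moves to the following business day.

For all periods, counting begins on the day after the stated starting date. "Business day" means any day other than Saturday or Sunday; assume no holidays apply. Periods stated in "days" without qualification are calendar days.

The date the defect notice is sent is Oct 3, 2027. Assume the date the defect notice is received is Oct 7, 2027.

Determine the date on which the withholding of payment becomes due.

Jan 5, 2028

From Sunday, Oct 3, 2027, 12 business days (Oct 4, Oct 5, Oct 6, Oct 7, …, Oct 15, Oct 18, Oct 19, skipping weekends) brings us to Tuesday, Oct 19, 2027, which is the last day of the remediation period.
Adding 78 calendar days to Oct 19, 2027 gives Jan 5, 2028, which is the date on which the withholding of payment becomes due. Jan 5, 2028 is a Wednesday, so no roll-forward applies.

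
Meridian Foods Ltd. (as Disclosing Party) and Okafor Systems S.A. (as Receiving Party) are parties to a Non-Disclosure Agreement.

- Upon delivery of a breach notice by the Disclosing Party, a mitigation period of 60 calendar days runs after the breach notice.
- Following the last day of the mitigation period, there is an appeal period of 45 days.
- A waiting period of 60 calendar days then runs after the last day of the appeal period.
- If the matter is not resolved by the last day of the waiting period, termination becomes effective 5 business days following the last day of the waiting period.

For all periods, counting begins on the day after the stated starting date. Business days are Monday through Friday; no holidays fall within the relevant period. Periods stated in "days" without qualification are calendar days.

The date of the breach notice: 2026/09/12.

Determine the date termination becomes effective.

The last day of the mitigation period: 60 calendar days after 2026/09/12 is 2026/11/11.
The last day of the appeal period: 45 calendar days after 2026/11/11 is 2026/12/26.
The last day of the waiting period: 60 calendar days after 2026/12/26 is 2027/02/24.
The date termination becomes effective: counting 5 business days from Wednesday, 2027/02/24 (Feb 25, Feb 26, Mar 1, Mar 2, Mar 3, skipping weekends) reaches Wednesday, 2027/03/03.

2027/03/03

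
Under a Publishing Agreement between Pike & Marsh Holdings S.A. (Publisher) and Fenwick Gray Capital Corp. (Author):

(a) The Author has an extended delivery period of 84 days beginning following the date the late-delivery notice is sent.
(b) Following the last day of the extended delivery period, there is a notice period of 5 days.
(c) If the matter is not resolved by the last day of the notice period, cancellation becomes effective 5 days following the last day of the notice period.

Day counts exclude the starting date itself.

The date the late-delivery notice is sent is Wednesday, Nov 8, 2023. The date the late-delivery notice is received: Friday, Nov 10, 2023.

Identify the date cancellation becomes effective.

Feb 10, 2024

Adding 84 calendar days to Nov 8, 2023 gives Jan 31, 2024, which is the last day of the extended delivery period.
The last day of the notice period: 5 calendar days after Jan 31, 2024 is Feb 5, 2024.
Adding 5 calendar days to Feb 5, 2024 gives Feb 10, 2024, which is the date cancellation becomes effective.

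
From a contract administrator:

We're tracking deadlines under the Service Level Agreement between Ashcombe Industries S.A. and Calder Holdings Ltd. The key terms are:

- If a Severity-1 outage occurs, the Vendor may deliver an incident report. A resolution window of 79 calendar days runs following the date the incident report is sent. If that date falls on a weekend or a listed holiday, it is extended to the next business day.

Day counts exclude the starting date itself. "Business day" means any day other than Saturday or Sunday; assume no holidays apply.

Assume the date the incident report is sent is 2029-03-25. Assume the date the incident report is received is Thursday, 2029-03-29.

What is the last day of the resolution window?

The last day of the resolution window: 79 calendar days after 2029-03-25 is 2029-06-12. 2029-06-12 is a Tuesday, so no roll-forward applies.

2029-06-12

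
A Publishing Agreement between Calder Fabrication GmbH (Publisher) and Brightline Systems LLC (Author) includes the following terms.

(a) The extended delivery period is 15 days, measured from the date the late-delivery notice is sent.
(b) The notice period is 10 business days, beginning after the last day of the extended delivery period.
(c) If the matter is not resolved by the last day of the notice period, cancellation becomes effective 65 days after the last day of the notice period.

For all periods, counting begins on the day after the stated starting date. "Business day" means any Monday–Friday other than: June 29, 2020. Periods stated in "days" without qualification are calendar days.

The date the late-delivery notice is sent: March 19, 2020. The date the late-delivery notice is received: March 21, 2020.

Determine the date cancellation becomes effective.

Adding 15 calendar days to March 19, 2020 gives April 3, 2020, which is the last day of the extended delivery period.
From Friday, April 3, 2020, 10 business days (Apr 6, Apr 7, Apr 8, Apr 9, Apr 10, Apr 13, Apr 14, Apr 15, Apr 16, Apr 17, skipping weekends) brings us to Friday, April 17, 2020, which is the last day of the notice period.
The date cancellation becomes effective: April 17, 2020 + 65 days = June 21, 2020.

June 21, 2020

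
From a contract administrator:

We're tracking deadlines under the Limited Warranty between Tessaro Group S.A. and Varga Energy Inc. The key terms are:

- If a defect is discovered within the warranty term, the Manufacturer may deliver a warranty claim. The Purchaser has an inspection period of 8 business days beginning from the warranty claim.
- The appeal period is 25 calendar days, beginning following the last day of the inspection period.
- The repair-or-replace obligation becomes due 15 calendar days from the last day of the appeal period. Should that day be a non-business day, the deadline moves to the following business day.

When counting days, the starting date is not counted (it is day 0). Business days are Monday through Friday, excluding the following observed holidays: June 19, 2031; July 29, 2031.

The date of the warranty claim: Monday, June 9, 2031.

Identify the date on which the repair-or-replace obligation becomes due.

July 30, 2031

From Monday, June 9, 2031, 8 business days (Jun 10, Jun 11, Jun 12, Jun 13, Jun 16, Jun 17, Jun 18, Jun 20, skipping weekends and the listed holiday on Jun 19) brings us to Friday, June 20, 2031, which is the last day of the inspection period.
The last day of the appeal period: June 20, 2031 + 25 days = July 15, 2031.
The date on which the repair-or-replace obligation becomes due: 15 calendar days after July 15, 2031 is July 30, 2031. July 30, 2031 is a Wednesday and is not a listed holiday, so no roll-forward applies.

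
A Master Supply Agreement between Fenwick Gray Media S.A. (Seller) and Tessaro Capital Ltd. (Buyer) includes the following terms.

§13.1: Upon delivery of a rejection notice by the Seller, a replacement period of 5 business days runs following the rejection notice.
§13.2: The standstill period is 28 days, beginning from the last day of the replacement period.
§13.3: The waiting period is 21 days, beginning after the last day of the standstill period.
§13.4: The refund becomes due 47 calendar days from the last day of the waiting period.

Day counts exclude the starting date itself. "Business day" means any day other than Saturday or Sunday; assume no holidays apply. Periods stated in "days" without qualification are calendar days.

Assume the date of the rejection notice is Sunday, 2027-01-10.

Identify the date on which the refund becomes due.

2027-04-21

The last day of the replacement period: counting 5 business days from Sunday, 2027-01-10 (Jan 11, Jan 12, Jan 13, Jan 14, Jan 15, skipping weekends) reaches Friday, 2027-01-15.
The last day of the standstill period: 2027-01-15 + 28 days = 2027-02-12.
The last day of the waiting period: 2027-02-12 + 21 days = 2027-03-05.
Adding 47 calendar days to 2027-03-05 gives 2027-04-21, which is the date on which the refund becomes due.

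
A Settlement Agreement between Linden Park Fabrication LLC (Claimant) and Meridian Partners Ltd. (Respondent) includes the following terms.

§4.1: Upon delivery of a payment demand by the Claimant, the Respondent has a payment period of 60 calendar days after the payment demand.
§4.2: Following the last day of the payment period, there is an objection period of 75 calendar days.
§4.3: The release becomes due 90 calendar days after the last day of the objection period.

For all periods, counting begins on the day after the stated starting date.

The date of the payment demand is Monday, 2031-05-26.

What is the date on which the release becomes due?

2032-01-06

The last day of the payment period: 2031-05-26 + 60 days = 2031-07-25.
Adding 75 calendar days to 2031-07-25 gives 2031-10-08, which is the last day of the objection period.
Adding 90 calendar days to 2031-10-08 gives 2032-01-06, which is the date on which the release becomes due.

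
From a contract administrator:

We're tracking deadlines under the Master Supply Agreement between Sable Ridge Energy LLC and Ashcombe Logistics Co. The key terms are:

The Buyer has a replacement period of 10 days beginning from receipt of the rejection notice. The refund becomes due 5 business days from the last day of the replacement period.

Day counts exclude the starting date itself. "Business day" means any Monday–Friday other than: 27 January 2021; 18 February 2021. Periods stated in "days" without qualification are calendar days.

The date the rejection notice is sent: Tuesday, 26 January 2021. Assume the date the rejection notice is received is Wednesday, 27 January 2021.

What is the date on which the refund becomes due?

Adding 10 calendar days to 27 January 2021 gives 6 February 2021, which is the last day of the replacement period.
From Saturday, 6 February 2021, 5 business days (Feb 8, Feb 9, Feb 10, Feb 11, Feb 12, skipping weekends) brings us to Friday, 12 February 2021, which is the date on which the refund becomes due.

12 February 2021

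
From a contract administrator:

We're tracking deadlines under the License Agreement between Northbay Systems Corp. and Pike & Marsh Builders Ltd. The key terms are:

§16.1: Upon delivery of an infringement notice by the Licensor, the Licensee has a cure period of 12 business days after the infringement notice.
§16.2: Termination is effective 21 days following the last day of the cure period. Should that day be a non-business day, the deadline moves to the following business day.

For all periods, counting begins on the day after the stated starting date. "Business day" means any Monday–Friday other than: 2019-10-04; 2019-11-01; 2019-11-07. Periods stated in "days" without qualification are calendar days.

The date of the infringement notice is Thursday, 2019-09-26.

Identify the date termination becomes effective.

From Thursday, 2019-09-26, 12 business days (Sep 27, Sep 30, Oct 1, Oct 2, …, Oct 11, Oct 14, Oct 15, skipping weekends and the listed holiday on Oct 4) brings us to Tuesday, 2019-10-15, which is the last day of the cure period.
The date termination becomes effective: 21 calendar days after 2019-10-15 is 2019-11-05. 2019-11-05 is a Tuesday and is not a listed holiday, so no roll-forward applies.

2019-11-05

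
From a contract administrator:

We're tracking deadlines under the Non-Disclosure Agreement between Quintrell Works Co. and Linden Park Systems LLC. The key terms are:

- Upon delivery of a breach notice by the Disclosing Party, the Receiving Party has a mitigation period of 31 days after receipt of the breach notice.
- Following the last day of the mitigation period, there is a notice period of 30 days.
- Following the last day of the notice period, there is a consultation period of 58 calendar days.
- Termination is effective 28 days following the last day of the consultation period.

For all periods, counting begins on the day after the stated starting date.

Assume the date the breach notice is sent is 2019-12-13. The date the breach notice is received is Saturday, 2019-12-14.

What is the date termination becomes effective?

2020-05-09

The last day of the mitigation period: 31 calendar days after 2019-12-14 is 2020-01-14.
The last day of the notice period: 30 calendar days after 2020-01-14 is 2020-02-13.
The last day of the consultation period: 58 calendar days after 2020-02-13 is 2020-04-11.
The date termination becomes effective: 28 calendar days after 2020-04-11 is 2020-05-09.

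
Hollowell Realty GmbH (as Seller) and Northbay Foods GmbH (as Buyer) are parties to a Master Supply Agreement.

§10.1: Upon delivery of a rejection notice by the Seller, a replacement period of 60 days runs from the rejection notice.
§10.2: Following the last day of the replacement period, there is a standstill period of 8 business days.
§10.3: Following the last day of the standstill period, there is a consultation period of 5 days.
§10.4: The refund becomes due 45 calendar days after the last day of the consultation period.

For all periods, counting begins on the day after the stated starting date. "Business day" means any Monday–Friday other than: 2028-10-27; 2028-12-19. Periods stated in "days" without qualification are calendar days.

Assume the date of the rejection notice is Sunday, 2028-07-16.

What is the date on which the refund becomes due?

Adding 60 calendar days to 2028-07-16 gives 2028-09-14, which is the last day of the replacement period.
The last day of the standstill period: 8 business days after Thursday, 2028-09-14, skipping weekends — Sep 15, Sep 18, Sep 19, Sep 20, Sep 21, Sep 22, Sep 25, Sep 26 — lands on Tuesday, 2028-09-26.
The last day of the consultation period: 2028-09-26 + 5 days = 2028-10-01.
The date on which the refund becomes due: 45 calendar days after 2028-10-01 is 2028-11-15.

2028-11-15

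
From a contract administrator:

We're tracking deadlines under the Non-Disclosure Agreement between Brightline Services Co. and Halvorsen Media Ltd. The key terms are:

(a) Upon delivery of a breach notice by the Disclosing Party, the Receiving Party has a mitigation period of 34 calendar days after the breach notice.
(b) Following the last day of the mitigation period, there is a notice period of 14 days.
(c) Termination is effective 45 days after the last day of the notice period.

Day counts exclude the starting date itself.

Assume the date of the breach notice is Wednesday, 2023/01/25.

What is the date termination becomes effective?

Adding 34 calendar days to 2023/01/25 gives 2023/02/28, which is the last day of the mitigation period.
Adding 14 calendar days to 2023/02/28 gives 2023/03/14, which is the last day of the notice period.
Adding 45 calendar days to 2023/03/14 gives 2023/04/28, which is the date termination becomes effective.

2023/04/28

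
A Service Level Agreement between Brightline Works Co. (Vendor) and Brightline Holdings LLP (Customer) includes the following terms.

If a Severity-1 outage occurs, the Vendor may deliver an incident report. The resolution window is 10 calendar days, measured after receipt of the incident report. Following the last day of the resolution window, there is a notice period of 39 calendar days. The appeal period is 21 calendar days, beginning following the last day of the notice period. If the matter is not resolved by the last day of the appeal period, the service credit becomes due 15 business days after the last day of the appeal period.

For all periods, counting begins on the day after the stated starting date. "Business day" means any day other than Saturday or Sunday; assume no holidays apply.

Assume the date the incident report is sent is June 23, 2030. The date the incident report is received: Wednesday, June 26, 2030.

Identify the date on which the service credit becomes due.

September 25, 2030

The last day of the resolution window: 10 calendar days after June 26, 2030 is July 6, 2030.
The last day of the notice period: 39 calendar days after July 6, 2030 is August 14, 2030.
The last day of the appeal period: 21 calendar days after August 14, 2030 is September 4, 2030.
The date on which the service credit becomes due: counting 15 business days from Wednesday, September 4, 2030 (Sep 5, Sep 6, Sep 9, Sep 10, …, Sep 23, Sep 24, Sep 25, skipping weekends) reaches Wednesday, September 25, 2030.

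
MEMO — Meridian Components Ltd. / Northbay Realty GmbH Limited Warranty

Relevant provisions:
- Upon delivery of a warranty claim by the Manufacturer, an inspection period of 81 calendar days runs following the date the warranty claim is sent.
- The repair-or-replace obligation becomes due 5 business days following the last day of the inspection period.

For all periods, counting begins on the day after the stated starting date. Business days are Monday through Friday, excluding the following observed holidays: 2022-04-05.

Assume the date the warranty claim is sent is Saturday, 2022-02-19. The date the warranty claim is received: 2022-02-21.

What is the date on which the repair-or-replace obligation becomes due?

2022-05-18

The last day of the inspection period: 2022-02-19 + 81 days = 2022-05-11.
The date on which the repair-or-replace obligation becomes due: counting 5 business days from Wednesday, 2022-05-11 (May 12, May 13, May 16, May 17, May 18, skipping weekends) reaches Wednesday, 2022-05-18.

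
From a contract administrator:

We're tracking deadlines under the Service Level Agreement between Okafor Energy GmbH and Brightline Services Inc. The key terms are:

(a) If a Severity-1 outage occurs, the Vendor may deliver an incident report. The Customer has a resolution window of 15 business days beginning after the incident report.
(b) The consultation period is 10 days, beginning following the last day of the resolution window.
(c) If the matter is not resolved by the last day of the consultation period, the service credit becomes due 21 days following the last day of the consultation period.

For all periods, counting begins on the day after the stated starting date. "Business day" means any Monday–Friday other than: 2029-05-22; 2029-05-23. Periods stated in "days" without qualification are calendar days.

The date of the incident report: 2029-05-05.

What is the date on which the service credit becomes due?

The last day of the resolution window: counting 15 business days from Saturday, 2029-05-05 (May 7, May 8, May 9, May 10, …, May 25, May 28, May 29, skipping weekends and the listed holidays on May 22, May 23) reaches Tuesday, 2029-05-29.
The last day of the consultation period: 10 calendar days after 2029-05-29 is 2029-06-08.
The date on which the service credit becomes due: 2029-06-08 + 21 days = 2029-06-29.

2029-06-29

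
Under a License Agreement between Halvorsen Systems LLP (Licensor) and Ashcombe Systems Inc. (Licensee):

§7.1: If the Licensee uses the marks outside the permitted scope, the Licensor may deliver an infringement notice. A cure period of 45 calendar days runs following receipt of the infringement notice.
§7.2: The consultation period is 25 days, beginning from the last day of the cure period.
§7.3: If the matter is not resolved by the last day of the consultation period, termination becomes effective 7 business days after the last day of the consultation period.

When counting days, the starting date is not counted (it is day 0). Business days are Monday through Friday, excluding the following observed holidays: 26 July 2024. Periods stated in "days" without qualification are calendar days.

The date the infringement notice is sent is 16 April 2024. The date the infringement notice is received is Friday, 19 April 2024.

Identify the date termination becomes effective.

9 July 2024

Adding 45 calendar days to 19 April 2024 gives 3 June 2024, which is the last day of the cure period.
The last day of the consultation period: 3 June 2024 + 25 days = 28 June 2024.
The date termination becomes effective: 7 business days after Friday, 28 June 2024, skipping weekends — Jul 1, Jul 2, Jul 3, Jul 4, Jul 5, Jul 8, Jul 9 — lands on Tuesday, 9 July 2024.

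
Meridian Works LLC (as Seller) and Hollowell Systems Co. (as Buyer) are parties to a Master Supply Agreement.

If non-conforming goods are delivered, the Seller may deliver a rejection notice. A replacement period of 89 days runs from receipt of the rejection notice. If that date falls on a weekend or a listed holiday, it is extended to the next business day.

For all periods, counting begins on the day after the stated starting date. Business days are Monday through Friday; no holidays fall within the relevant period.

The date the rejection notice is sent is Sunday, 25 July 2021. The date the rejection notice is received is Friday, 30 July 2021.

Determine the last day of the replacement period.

The last day of the replacement period: 89 calendar days after 30 July 2021 is 27 October 2021. 27 October 2021 is a Wednesday, so no roll-forward applies.

27 October 2021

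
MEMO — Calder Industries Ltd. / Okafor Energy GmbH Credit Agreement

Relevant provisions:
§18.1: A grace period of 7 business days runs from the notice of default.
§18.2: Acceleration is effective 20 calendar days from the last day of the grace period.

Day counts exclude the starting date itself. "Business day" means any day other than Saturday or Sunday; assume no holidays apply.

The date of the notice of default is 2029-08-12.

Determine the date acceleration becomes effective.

The last day of the grace period: 7 business days after Sunday, 2029-08-12, skipping weekends — Aug 13, Aug 14, Aug 15, Aug 16, Aug 17, Aug 20, Aug 21 — lands on Tuesday, 2029-08-21.
Adding 20 calendar days to 2029-08-21 gives 2029-09-10, which is the date acceleration becomes effective.

2029-09-10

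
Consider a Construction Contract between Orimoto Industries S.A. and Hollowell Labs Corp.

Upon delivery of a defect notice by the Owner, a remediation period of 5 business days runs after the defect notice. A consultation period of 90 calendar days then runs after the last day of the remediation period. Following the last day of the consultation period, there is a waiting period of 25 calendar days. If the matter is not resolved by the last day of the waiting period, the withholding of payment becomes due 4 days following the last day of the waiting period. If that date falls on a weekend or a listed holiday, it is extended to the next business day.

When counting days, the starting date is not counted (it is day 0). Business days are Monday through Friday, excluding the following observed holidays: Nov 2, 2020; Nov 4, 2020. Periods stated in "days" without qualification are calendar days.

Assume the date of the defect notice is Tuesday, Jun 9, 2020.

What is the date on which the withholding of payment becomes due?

From Tuesday, Jun 9, 2020, 5 business days (Jun 10, Jun 11, Jun 12, Jun 15, Jun 16, skipping weekends) brings us to Tuesday, Jun 16, 2020, which is the last day of the remediation period.
The last day of the consultation period: Jun 16, 2020 + 90 days = Sep 14, 2020.
The last day of the waiting period: 25 calendar days after Sep 14, 2020 is Oct 9, 2020.
The date on which the withholding of payment becomes due: 4 calendar days after Oct 9, 2020 is Oct 13, 2020. Oct 13, 2020 is a Tuesday and is not a listed holiday, so no roll-forward applies.

Oct 13, 2020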